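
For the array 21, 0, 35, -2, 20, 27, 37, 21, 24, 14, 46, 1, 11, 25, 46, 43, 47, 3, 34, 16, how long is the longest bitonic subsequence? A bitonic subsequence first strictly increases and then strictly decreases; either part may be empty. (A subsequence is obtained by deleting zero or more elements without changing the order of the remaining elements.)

9

One longest bitonic subsequence is 0, 20, 21, 24, 25, 46, 43, 34, 16 (positions 2,5,8,9,14,15,16,19,20): it rises to 46 then falls. Length 9 is optimal.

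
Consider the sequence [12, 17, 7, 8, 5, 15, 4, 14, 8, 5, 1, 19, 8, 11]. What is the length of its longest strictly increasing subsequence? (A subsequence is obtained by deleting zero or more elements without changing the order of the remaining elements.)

Let dp[i] be the longest increasing subsequence ending at position i. Then dp = [1, 2, 1, 2, 1, 3, 1, 3, 2, 2, 1, 4, 3, 4].
The maximum is 4; one witness is 7, 8, 15, 19 at positions 3,4,6,12.

4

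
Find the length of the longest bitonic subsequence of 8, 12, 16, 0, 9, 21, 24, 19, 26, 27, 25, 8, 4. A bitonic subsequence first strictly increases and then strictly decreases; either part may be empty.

10

Let inc[i] be the LIS ending at i and dec[i] the longest strictly decreasing subsequence starting at i. inc = [1, 2, 3, 1, 2, 4, 5, 4, 6, 7, 6, 2, 2], dec = [2, 4, 4, 1, 3, 4, 4, 3, 4, 4, 3, 2, 1].
max_i inc[i]+dec[i]−1 = 10, with one witness 8, 12, 16, 21, 24, 26, 27, 25, 8, 4.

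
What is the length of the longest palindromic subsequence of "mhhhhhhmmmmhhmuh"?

10

Using dp[i][j] = 2 + dp[i+1][j−1] if the ends match, else max(dp[i+1][j], dp[i][j−1]):
dp[1][16] = 10. A witness is hhhmmmmhhh at positions 2,6,7,8,9,10,11,12,13,16.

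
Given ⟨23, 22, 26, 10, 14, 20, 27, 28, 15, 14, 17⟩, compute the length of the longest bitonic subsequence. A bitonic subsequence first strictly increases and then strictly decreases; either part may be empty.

Let inc[i] be the LIS ending at i and dec[i] the longest strictly decreasing subsequence starting at i. inc = [1, 1, 2, 1, 2, 3, 4, 5, 3, 2, 4], dec = [5, 4, 4, 1, 1, 3, 3, 3, 2, 1, 1].
max_i inc[i]+dec[i]−1 = 7, with one witness 10, 14, 20, 27, 28, 15, 14.

7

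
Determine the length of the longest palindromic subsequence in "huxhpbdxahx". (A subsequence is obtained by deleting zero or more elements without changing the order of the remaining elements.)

Using dp[i][j] = 2 + dp[i+1][j−1] if the ends match, else max(dp[i+1][j], dp[i][j−1]):
dp[1][11] = 5. A witness is xhahx at positions 3,4,9,10,11.

5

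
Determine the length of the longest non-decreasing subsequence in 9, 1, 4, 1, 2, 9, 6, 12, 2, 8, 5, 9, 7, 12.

7

Let dp[i] be the longest non-decreasing subsequence ending at position i. Then dp = [1, 1, 2, 2, 3, 4, 4, 5, 4, 5, 5, 6, 6, 7].
The maximum is 7; one witness is 1, 1, 2, 6, 8, 9, 12 at positions 2,4,5,7,10,12,14.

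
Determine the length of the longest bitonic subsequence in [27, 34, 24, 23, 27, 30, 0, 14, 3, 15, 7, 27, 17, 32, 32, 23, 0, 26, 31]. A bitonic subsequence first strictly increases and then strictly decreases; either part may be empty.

One longest bitonic subsequence is 27, 34, 24, 23, 15, 7, 0 (positions 1,2,3,4,10,11,17): it rises to 34 then falls. Length 7 is optimal.

7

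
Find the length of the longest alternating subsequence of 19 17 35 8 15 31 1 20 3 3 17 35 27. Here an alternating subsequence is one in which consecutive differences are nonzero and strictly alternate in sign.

10

A longest alternating subsequence is 19, 17, 35, 8, 15, 1, 20, 3, 35, 27 (positions 1,2,3,4,5,7,8,9,12,13); its 9 consecutive differences strictly alternate in sign, and length 10 is optimal.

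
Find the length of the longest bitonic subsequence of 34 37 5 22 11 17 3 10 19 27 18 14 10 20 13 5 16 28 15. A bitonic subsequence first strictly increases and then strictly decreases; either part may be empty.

Let inc[i] be the LIS ending at i and dec[i] the longest strictly decreasing subsequence starting at i. inc = [1, 2, 1, 2, 2, 3, 1, 2, 4, 5, 4, 3, 2, 5, 3, 2, 4, 6, 4], dec = [7, 7, 2, 6, 3, 4, 1, 2, 5, 5, 4, 3, 2, 3, 2, 1, 2, 2, 1].
max_i inc[i]+dec[i]−1 = 9, with one witness 5, 11, 17, 19, 27, 18, 14, 13, 5.

9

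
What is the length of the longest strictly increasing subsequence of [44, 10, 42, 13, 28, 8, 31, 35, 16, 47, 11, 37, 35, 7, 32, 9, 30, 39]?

7

One longest increasing subsequence is 10, 13, 28, 31, 35, 37, 39 (positions 2,4,5,7,8,12,18), of length 7; no longer one exists.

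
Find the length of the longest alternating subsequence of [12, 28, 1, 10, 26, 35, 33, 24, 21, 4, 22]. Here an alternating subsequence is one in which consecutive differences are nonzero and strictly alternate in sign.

A longest alternating subsequence is 12, 28, 1, 26, 21, 22 (positions 1,2,3,5,9,11); its 5 consecutive differences strictly alternate in sign, and length 6 is optimal.

6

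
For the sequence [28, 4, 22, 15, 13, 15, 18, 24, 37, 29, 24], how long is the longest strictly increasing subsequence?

Let dp[i] be the longest increasing subsequence ending at position i. Then dp = [1, 1, 2, 2, 2, 3, 4, 5, 6, 6, 5].
The maximum is 6; one witness is 4, 13, 15, 18, 24, 37 at positions 2,5,6,7,8,9.

6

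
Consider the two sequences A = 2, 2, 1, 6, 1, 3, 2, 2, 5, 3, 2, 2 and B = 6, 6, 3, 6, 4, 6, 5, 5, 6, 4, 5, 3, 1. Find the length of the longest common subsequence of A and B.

4

A longest common subsequence is 6, 3, 5, 3 (length 4); the LCS DP confirms no longer common subsequence exists.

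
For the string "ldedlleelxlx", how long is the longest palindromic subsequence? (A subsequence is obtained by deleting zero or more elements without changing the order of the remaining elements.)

6

One longest palindromic subsequence is lleell (positions 5,6,7,8,9,11); it reads the same forward and backward, and the interval DP gives dp[1][12] = 6.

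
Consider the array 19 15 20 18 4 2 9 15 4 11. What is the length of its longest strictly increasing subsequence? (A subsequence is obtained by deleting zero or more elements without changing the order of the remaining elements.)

Scanning left to right, the best length ending at each element is: 19→1, 15→1, 20→2, 18→2, 4→1, 2→1, 9→2, 15→3, 4→2, 11→3.
So the longest increasing subsequence has length 3, e.g. 4, 9, 15.

3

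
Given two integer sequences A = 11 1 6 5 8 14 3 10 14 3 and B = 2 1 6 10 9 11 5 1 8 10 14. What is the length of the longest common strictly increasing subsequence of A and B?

A longest common strictly increasing subsequence is 1, 6, 8, 10, 14 (length 5); it appears in order in both A and B, and no longer such subsequence exists.

5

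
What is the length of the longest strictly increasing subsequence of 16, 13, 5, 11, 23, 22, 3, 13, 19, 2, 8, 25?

Let dp[i] be the longest increasing subsequence ending at position i. Then dp = [1, 1, 1, 2, 3, 3, 1, 3, 4, 1, 2, 5].
The maximum is 5; one witness is 5, 11, 13, 19, 25 at positions 3,4,8,9,12.

5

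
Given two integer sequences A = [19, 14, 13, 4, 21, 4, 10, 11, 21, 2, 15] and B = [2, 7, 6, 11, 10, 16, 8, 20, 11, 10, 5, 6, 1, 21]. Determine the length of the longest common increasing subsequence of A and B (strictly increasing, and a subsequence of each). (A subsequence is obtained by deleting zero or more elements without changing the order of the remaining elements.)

For each value that appears in both, track the longest common increasing run ending there.
The best achievable length is 3; one witness is 10, 11, 21 (A-positions 7,8,9, B-positions 5,9,14).

3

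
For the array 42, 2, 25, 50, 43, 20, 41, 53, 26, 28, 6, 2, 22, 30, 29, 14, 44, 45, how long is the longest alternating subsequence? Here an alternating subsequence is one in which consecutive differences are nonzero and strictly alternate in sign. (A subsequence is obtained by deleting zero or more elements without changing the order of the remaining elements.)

11

Track the best alternating length ending on an up-step vs a down-step at each position: up/down = 1/1, 1/2, 3/2, 3/1, 3/4, 3/4, 5/4, 5/1, 5/6, 7/6, 3/8, 1/8, 9/8, 9/6, 9/10, 9/10, 11/6, 11/6.
The maximum over both is 11; one such subsequence is 42, 2, 25, 20, 41, 26, 28, 6, 30, 29, 44.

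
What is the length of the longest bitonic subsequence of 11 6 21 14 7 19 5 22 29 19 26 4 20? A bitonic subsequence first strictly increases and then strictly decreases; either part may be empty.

7

Let inc[i] be the LIS ending at i and dec[i] the longest strictly decreasing subsequence starting at i. inc = [1, 1, 2, 2, 2, 3, 1, 4, 5, 3, 5, 1, 4], dec = [4, 3, 5, 4, 3, 3, 2, 3, 3, 2, 2, 1, 1].
max_i inc[i]+dec[i]−1 = 7, with one witness 11, 14, 19, 22, 29, 26, 20.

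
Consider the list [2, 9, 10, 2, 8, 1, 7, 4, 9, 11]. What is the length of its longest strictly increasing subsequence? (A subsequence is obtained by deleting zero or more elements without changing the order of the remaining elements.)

4

Let dp[i] be the longest increasing subsequence ending at position i. Then dp = [1, 2, 3, 1, 2, 1, 2, 2, 3, 4].
The maximum is 4; one witness is 2, 9, 10, 11 at positions 1,2,3,10.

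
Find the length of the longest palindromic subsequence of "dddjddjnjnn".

One longest palindromic subsequence is ddjdd (positions 2,3,4,5,6); it reads the same forward and backward, and the interval DP gives dp[1][11] = 5.

5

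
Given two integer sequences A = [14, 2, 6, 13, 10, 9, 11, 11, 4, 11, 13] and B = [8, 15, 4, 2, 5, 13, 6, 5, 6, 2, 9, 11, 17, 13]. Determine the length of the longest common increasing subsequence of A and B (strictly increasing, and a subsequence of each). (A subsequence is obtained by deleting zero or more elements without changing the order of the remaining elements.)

5

A longest common strictly increasing subsequence is 2, 6, 9, 11, 13 (length 5); it appears in order in both A and B, and no longer such subsequence exists.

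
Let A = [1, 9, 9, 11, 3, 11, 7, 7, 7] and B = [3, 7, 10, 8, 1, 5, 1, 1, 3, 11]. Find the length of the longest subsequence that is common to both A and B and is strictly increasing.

A longest common strictly increasing subsequence is 1, 3, 11 (length 3); it appears in order in both A and B, and no longer such subsequence exists.

3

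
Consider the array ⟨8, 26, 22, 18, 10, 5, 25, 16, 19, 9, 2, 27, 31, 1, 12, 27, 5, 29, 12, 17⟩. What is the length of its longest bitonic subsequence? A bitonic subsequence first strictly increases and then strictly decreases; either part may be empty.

Let inc[i] be the LIS ending at i and dec[i] the longest strictly decreasing subsequence starting at i. inc = [1, 2, 2, 2, 2, 1, 3, 3, 4, 2, 1, 5, 6, 1, 3, 5, 2, 6, 3, 4], dec = [4, 7, 6, 5, 4, 3, 5, 4, 4, 3, 2, 3, 3, 1, 2, 2, 1, 2, 1, 1].
max_i inc[i]+dec[i]−1 = 8, with one witness 8, 26, 22, 18, 16, 9, 2, 1.

8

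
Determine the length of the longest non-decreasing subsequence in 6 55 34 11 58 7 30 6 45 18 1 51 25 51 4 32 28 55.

7

Scanning left to right, the best length ending at each element is: 6→1, 55→2, 34→2, 11→2, 58→3, 7→2, 30→3, 6→2, 45→4, 18→3, 1→1, 51→5, 25→4, 51→6, 4→2, 32→5, 28→5, 55→7.
So the longest non-decreasing subsequence has length 7, e.g. 6, 11, 30, 45, 51, 51, 55.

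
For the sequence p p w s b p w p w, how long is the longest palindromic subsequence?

5

One longest palindromic subsequence is wpwpw (positions 3,6,7,8,9); it reads the same forward and backward, and the interval DP gives dp[1][9] = 5.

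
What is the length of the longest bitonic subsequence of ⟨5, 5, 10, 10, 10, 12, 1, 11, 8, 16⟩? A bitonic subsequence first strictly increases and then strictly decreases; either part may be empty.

5

One longest bitonic subsequence is 5, 10, 12, 11, 8 (positions 1,3,6,8,9): it rises to 12 then falls. Length 5 is optimal.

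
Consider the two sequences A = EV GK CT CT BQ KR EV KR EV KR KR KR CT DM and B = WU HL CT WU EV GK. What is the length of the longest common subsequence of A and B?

2

A longest common subsequence is EV, GK (length 2); the LCS DP confirms no longer common subsequence exists.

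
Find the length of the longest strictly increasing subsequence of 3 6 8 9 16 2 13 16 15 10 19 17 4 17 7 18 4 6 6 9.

Let dp[i] be the longest increasing subsequence ending at position i. Then dp = [1, 2, 3, 4, 5, 1, 5, 6, 6, 5, 7, 7, 2, 7, 3, 8, 2, 3, 3, 4].
The maximum is 8; one witness is 3, 6, 8, 9, 13, 16, 17, 18 at positions 1,2,3,4,7,8,12,16.

8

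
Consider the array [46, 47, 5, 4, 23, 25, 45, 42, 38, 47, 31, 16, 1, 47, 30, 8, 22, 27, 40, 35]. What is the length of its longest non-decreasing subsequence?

Let dp[i] be the longest non-decreasing subsequence ending at position i. Then dp = [1, 2, 1, 1, 2, 3, 4, 4, 4, 5, 4, 2, 1, 6, 4, 2, 3, 4, 5, 5].
The maximum is 6; one witness is 5, 23, 25, 45, 47, 47 at positions 3,5,6,7,10,14.

6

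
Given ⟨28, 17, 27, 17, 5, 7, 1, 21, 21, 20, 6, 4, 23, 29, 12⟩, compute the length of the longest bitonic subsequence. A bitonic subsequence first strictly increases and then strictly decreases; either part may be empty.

One longest bitonic subsequence is 28, 27, 21, 20, 6, 4 (positions 1,3,9,10,11,12): it rises to 28 then falls. Length 6 is optimal.

6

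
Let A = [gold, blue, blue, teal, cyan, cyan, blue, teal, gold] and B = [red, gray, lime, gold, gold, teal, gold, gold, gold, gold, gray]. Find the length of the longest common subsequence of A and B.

3

Backtracking the LCS table gives one alignment: gold (A1,B5) → teal (A4,B6) → gold (A9,B10).
So the longest common subsequence has length 3.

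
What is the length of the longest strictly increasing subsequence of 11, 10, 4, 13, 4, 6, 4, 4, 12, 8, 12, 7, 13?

One longest increasing subsequence is 4, 6, 8, 12, 13 (positions 3,6,10,11,13), of length 5; no longer one exists.

5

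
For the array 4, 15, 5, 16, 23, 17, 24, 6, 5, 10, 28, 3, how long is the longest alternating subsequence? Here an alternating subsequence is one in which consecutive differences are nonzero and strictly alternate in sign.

A longest alternating subsequence is 4, 15, 5, 23, 17, 24, 6, 10, 3 (positions 1,2,3,5,6,7,8,10,12); its 8 consecutive differences strictly alternate in sign, and length 9 is optimal.

9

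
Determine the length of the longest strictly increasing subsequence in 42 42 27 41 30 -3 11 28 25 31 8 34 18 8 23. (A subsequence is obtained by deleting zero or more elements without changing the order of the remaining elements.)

Let dp[i] be the longest increasing subsequence ending at position i. Then dp = [1, 1, 1, 2, 2, 1, 2, 3, 3, 4, 2, 5, 3, 2, 4].
The maximum is 5; one witness is -3, 11, 28, 31, 34 at positions 6,7,8,10,12.

5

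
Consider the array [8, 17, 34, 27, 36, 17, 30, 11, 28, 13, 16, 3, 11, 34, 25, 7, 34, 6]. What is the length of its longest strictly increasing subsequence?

Let dp[i] be the longest increasing subsequence ending at position i. Then dp = [1, 2, 3, 3, 4, 2, 4, 2, 4, 3, 4, 1, 2, 5, 5, 2, 6, 2].
The maximum is 6; one witness is 8, 11, 13, 16, 25, 34 at positions 1,8,10,11,15,17.

6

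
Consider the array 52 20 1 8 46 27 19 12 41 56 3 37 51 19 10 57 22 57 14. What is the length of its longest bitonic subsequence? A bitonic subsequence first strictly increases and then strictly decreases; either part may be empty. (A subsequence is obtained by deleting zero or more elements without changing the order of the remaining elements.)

Let inc[i] be the LIS ending at i and dec[i] the longest strictly decreasing subsequence starting at i. inc = [1, 1, 1, 2, 3, 3, 3, 3, 4, 5, 2, 4, 5, 4, 3, 6, 5, 6, 4], dec = [6, 4, 1, 2, 5, 4, 3, 2, 4, 4, 1, 3, 3, 2, 1, 3, 2, 2, 1].
max_i inc[i]+dec[i]−1 = 8, with one witness 1, 8, 27, 41, 56, 51, 22, 14.

8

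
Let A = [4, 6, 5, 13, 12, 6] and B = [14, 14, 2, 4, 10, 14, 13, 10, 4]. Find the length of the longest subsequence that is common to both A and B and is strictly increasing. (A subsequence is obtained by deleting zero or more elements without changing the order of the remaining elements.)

For each value that appears in both, track the longest common increasing run ending there.
The best achievable length is 2; one witness is 4, 13 (A-positions 1,4, B-positions 4,7).

2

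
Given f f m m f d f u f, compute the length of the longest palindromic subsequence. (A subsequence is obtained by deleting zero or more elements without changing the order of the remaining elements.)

6

One longest palindromic subsequence is ffmmff (positions 1,2,3,4,7,9); it reads the same forward and backward, and the interval DP gives dp[1][9] = 6.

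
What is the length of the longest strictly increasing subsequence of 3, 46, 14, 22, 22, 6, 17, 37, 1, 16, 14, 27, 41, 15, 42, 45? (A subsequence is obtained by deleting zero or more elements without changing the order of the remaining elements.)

One longest increasing subsequence is 3, 14, 22, 37, 41, 42, 45 (positions 1,3,4,8,13,15,16), of length 7; no longer one exists.

7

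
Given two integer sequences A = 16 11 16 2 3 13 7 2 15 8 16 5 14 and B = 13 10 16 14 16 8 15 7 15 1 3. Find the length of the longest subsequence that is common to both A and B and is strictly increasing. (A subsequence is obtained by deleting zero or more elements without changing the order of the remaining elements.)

2

For each value that appears in both, track the longest common increasing run ending there.
The best achievable length is 2; one witness is 13, 16 (A-positions 6,11, B-positions 1,3).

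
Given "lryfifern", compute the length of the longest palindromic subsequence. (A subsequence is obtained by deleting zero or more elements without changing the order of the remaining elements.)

5

Using dp[i][j] = 2 + dp[i+1][j−1] if the ends match, else max(dp[i+1][j], dp[i][j−1]):
dp[1][9] = 5. A witness is rfifr at positions 2,4,5,6,8.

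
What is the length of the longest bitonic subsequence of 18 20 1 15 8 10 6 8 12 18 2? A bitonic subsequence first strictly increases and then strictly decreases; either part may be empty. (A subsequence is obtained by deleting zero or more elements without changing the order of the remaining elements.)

6

One longest bitonic subsequence is 18, 20, 15, 10, 8, 2 (positions 1,2,4,6,8,11): it rises to 20 then falls. Length 6 is optimal.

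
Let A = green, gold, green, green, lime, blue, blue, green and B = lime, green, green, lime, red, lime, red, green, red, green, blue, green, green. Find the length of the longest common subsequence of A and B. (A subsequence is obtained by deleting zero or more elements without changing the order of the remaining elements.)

A longest common subsequence is green, green, green, blue, green (length 5); the LCS DP confirms no longer common subsequence exists.

5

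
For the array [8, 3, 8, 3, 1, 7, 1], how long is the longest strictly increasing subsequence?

2

Let dp[i] be the longest increasing subsequence ending at position i. Then dp = [1, 1, 2, 1, 1, 2, 1].
The maximum is 2; one witness is 3, 8 at positions 2,3.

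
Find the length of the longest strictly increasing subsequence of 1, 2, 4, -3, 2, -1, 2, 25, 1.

4

Let dp[i] be the longest increasing subsequence ending at position i. Then dp = [1, 2, 3, 1, 2, 2, 3, 4, 3].
The maximum is 4; one witness is 1, 2, 4, 25 at positions 1,2,3,8.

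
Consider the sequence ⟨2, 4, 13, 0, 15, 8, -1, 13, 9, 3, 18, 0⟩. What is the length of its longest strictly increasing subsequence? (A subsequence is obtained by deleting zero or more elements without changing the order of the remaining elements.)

5

One longest increasing subsequence is 2, 4, 13, 15, 18 (positions 1,2,3,5,11), of length 5; no longer one exists.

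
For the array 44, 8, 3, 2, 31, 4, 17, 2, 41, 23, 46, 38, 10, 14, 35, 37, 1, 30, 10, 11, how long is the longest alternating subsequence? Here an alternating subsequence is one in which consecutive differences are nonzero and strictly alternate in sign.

15

Track the best alternating length ending on an up-step vs a down-step at each position: up/down = 1/1, 1/2, 1/2, 1/2, 3/2, 3/4, 5/4, 1/6, 7/2, 7/8, 9/1, 9/10, 7/10, 11/10, 11/10, 11/10, 1/12, 13/12, 13/14, 15/14.
The maximum over both is 15; one such subsequence is 44, 8, 31, 4, 17, 2, 41, 23, 46, 10, 14, 1, 30, 10, 11.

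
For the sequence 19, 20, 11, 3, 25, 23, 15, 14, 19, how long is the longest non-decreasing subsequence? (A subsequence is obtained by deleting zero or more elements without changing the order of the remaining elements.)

3

Let dp[i] be the longest non-decreasing subsequence ending at position i. Then dp = [1, 2, 1, 1, 3, 3, 2, 2, 3].
The maximum is 3; one witness is 19, 20, 25 at positions 1,2,5.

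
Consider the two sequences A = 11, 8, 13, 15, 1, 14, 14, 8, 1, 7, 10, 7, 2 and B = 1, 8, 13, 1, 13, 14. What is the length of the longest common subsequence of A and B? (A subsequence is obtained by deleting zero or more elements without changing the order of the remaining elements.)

A longest common subsequence is 8, 13, 1, 14 (length 4); the LCS DP confirms no longer common subsequence exists.

4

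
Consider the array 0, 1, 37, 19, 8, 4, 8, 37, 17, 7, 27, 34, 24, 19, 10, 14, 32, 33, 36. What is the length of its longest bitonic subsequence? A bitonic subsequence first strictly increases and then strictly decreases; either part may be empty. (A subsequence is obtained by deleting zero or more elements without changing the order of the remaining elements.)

Let inc[i] be the LIS ending at i and dec[i] the longest strictly decreasing subsequence starting at i. inc = [1, 2, 3, 3, 3, 3, 4, 5, 5, 4, 6, 7, 6, 6, 5, 6, 7, 8, 9], dec = [1, 1, 5, 3, 2, 1, 2, 5, 2, 1, 4, 4, 3, 2, 1, 1, 1, 1, 1].
max_i inc[i]+dec[i]−1 = 10, with one witness 0, 1, 4, 8, 17, 27, 34, 24, 19, 14.

10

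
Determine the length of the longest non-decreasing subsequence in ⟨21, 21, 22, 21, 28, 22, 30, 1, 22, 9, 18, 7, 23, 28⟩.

7

Let dp[i] be the longest non-decreasing subsequence ending at position i. Then dp = [1, 2, 3, 3, 4, 4, 5, 1, 5, 2, 3, 2, 6, 7].
The maximum is 7; one witness is 21, 21, 22, 22, 22, 23, 28 at positions 1,2,3,6,9,13,14.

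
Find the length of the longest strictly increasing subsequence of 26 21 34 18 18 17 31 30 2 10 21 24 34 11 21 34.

Let dp[i] be the longest increasing subsequence ending at position i. Then dp = [1, 1, 2, 1, 1, 1, 2, 2, 1, 2, 3, 4, 5, 3, 4, 5].
The maximum is 5; one witness is 2, 10, 21, 24, 34 at positions 9,10,11,12,13.

5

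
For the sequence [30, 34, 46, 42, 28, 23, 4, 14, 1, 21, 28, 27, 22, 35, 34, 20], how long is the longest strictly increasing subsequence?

5

Scanning left to right, the best length ending at each element is: 30→1, 34→2, 46→3, 42→3, 28→1, 23→1, 4→1, 14→2, 1→1, 21→3, 28→4, 27→4, 22→4, 35→5, 34→5, 20→3.
So the longest increasing subsequence has length 5, e.g. 4, 14, 21, 28, 35.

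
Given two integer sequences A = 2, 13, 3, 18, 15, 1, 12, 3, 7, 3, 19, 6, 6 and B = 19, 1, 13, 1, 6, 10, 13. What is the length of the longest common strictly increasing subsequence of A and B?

A longest common strictly increasing subsequence is 1, 6 (length 2); it appears in order in both A and B, and no longer such subsequence exists.

2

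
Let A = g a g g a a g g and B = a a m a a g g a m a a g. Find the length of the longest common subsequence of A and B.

6

A longest common subsequence is aggaag (length 6); the LCS DP confirms no longer common subsequence exists.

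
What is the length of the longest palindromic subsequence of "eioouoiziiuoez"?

One longest palindromic subsequence is eouiiiuoe (positions 1,3,5,7,9,10,11,12,13); it reads the same forward and backward, and the interval DP gives dp[1][14] = 9.

9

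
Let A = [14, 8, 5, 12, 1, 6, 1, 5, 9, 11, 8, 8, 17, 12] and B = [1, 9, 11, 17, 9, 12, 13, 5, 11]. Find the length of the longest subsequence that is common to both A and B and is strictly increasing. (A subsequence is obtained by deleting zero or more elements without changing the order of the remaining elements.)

A longest common strictly increasing subsequence is 1, 9, 11, 17 (length 4); it appears in order in both A and B, and no longer such subsequence exists.

4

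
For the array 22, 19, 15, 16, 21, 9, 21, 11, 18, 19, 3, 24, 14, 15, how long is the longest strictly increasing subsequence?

Scanning left to right, the best length ending at each element is: 22→1, 19→1, 15→1, 16→2, 21→3, 9→1, 21→3, 11→2, 18→3, 19→4, 3→1, 24→5, 14→3, 15→4.
So the longest increasing subsequence has length 5, e.g. 15, 16, 18, 19, 24.

5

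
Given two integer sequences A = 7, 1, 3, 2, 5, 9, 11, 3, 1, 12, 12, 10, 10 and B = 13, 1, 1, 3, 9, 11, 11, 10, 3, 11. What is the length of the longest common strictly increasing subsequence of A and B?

A longest common strictly increasing subsequence is 1, 3, 9, 11 (length 4); it appears in order in both A and B, and no longer such subsequence exists.

4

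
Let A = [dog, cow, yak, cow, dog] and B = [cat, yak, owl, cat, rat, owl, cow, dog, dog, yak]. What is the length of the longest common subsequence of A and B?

A longest common subsequence is yak, cow, dog (length 3); the LCS DP confirms no longer common subsequence exists.

3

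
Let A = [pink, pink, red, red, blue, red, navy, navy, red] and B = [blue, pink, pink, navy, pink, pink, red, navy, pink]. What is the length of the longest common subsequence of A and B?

A longest common subsequence is pink, pink, red, navy (length 4); the LCS DP confirms no longer common subsequence exists.

4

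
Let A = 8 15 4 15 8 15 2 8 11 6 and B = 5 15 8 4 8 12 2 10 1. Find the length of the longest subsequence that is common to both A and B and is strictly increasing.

2

For each value that appears in both, track the longest common increasing run ending there.
The best achievable length is 2; one witness is 4, 8 (A-positions 3,5, B-positions 4,5).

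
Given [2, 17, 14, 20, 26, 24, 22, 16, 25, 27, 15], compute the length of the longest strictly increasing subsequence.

6

Let dp[i] be the longest increasing subsequence ending at position i. Then dp = [1, 2, 2, 3, 4, 4, 4, 3, 5, 6, 3].
The maximum is 6; one witness is 2, 17, 20, 24, 25, 27 at positions 1,2,4,6,9,10.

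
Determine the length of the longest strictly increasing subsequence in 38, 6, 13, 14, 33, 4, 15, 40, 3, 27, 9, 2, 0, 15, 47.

Let dp[i] be the longest increasing subsequence ending at position i. Then dp = [1, 1, 2, 3, 4, 1, 4, 5, 1, 5, 2, 1, 1, 4, 6].
The maximum is 6; one witness is 6, 13, 14, 33, 40, 47 at positions 2,3,4,5,8,15.

6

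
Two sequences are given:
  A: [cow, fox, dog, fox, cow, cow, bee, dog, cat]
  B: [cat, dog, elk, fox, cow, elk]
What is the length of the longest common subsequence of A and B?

3

A longest common subsequence is dog, fox, cow (length 3); the LCS DP confirms no longer common subsequence exists.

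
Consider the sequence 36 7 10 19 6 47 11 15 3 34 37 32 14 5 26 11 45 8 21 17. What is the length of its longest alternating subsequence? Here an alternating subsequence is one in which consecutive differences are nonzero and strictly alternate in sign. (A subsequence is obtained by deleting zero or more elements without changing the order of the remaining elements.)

16

Track the best alternating length ending on an up-step vs a down-step at each position: up/down = 1/1, 1/2, 3/2, 3/2, 1/4, 5/1, 5/6, 7/6, 1/8, 9/6, 9/6, 9/10, 9/10, 9/10, 11/10, 11/12, 13/6, 11/14, 15/14, 15/16.
The maximum over both is 16; one such subsequence is 36, 7, 10, 6, 47, 11, 15, 3, 34, 14, 26, 11, 45, 8, 21, 17.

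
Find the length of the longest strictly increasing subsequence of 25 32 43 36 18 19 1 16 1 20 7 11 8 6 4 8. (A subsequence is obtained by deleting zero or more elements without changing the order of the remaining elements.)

Scanning left to right, the best length ending at each element is: 25→1, 32→2, 43→3, 36→3, 18→1, 19→2, 1→1, 16→2, 1→1, 20→3, 7→2, 11→3, 8→3, 6→2, 4→2, 8→3.
So the longest increasing subsequence has length 3, e.g. 25, 32, 43.

3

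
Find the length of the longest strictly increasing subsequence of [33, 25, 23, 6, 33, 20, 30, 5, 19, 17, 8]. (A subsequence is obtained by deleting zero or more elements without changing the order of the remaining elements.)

Let dp[i] be the longest increasing subsequence ending at position i. Then dp = [1, 1, 1, 1, 2, 2, 3, 1, 2, 2, 2].
The maximum is 3; one witness is 6, 20, 30 at positions 4,6,7.

3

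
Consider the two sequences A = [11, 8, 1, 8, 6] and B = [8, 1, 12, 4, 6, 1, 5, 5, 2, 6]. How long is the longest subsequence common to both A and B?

3

Backtracking the LCS table gives one alignment: 8 (A2,B1) → 1 (A3,B6) → 6 (A5,B10).
So the longest common subsequence has length 3.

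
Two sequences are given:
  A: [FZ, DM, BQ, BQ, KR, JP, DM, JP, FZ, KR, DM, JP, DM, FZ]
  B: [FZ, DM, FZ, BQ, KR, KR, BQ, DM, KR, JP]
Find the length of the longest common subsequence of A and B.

A longest common subsequence is FZ, DM, BQ, BQ, DM, KR, JP (length 7); the LCS DP confirms no longer common subsequence exists.

7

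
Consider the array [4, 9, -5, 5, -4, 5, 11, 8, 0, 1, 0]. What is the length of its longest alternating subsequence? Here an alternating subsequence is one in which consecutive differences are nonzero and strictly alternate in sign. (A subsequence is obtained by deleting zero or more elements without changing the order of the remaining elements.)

9

Track the best alternating length ending on an up-step vs a down-step at each position: up/down = 1/1, 2/1, 1/3, 4/3, 4/5, 6/3, 6/1, 6/7, 6/7, 8/7, 6/9.
The maximum over both is 9; one such subsequence is 4, 9, -5, 5, -4, 5, 0, 1, 0.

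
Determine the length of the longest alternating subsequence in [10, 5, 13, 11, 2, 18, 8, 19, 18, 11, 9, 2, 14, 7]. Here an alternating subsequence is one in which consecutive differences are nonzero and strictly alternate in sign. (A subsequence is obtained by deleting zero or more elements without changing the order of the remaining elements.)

Track the best alternating length ending on an up-step vs a down-step at each position: up/down = 1/1, 1/2, 3/1, 3/4, 1/4, 5/1, 5/6, 7/1, 7/8, 7/8, 7/8, 1/8, 9/8, 9/10.
The maximum over both is 10; one such subsequence is 10, 5, 13, 11, 18, 8, 19, 11, 14, 7.

10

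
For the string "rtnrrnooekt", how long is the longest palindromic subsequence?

6

Using dp[i][j] = 2 + dp[i+1][j−1] if the ends match, else max(dp[i+1][j], dp[i][j−1]):
dp[1][11] = 6. A witness is tnrrnt at positions 2,3,4,5,6,11.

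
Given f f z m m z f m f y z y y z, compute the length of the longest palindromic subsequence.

Using dp[i][j] = 2 + dp[i+1][j−1] if the ends match, else max(dp[i+1][j], dp[i][j−1]):
dp[1][14] = 8. A witness is ffzmmzff at positions 1,2,3,4,5,6,7,9.

8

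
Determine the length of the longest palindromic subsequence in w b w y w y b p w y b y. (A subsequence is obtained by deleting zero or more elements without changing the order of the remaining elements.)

Using dp[i][j] = 2 + dp[i+1][j−1] if the ends match, else max(dp[i+1][j], dp[i][j−1]):
dp[1][12] = 7. A witness is bywpwyb at positions 2,4,5,8,9,10,11.

7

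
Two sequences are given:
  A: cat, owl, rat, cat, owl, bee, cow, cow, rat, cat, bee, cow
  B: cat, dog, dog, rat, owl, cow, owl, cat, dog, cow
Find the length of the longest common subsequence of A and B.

A longest common subsequence is cat, rat, owl, cow, cat, cow (length 6); the LCS DP confirms no longer common subsequence exists.

6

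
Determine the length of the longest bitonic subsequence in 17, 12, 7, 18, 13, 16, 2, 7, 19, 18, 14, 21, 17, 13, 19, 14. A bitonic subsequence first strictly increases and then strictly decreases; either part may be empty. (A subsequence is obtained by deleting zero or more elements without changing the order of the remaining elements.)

One longest bitonic subsequence is 12, 13, 16, 19, 18, 17, 14 (positions 2,5,6,9,10,13,16): it rises to 19 then falls. Length 7 is optimal.

7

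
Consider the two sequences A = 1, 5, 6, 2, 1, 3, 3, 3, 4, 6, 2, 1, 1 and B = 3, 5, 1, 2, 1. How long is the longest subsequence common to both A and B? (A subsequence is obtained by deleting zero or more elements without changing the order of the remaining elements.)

4

Backtracking the LCS table gives one alignment: 5 (A2,B2) → 1 (A5,B3) → 2 (A11,B4) → 1 (A13,B5).
So the longest common subsequence has length 4.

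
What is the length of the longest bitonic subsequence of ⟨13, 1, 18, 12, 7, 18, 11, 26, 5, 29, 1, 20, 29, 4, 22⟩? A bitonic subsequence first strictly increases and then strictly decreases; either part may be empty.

7

Let inc[i] be the LIS ending at i and dec[i] the longest strictly decreasing subsequence starting at i. inc = [1, 1, 2, 2, 2, 3, 3, 4, 2, 5, 1, 4, 5, 2, 5], dec = [5, 1, 5, 4, 3, 4, 3, 3, 2, 3, 1, 2, 2, 1, 1].
max_i inc[i]+dec[i]−1 = 7, with one witness 1, 12, 18, 26, 29, 20, 4.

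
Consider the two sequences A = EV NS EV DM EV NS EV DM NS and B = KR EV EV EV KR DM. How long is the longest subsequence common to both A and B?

A longest common subsequence is EV, EV, EV, DM (length 4); the LCS DP confirms no longer common subsequence exists.

4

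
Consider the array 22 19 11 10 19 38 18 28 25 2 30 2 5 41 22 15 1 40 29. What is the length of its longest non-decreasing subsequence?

One longest non-decreasing subsequence is 19, 19, 28, 30, 41 (positions 2,5,8,11,14), of length 5; no longer one exists.

5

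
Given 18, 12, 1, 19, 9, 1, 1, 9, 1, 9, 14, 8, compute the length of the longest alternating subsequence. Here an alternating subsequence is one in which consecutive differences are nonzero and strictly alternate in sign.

8

Track the best alternating length ending on an up-step vs a down-step at each position: up/down = 1/1, 1/2, 1/2, 3/1, 3/4, 1/4, 1/4, 5/4, 1/6, 7/4, 7/4, 7/8.
The maximum over both is 8; one such subsequence is 18, 12, 19, 1, 9, 1, 9, 8.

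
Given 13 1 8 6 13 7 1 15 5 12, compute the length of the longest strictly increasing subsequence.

4

One longest increasing subsequence is 1, 8, 13, 15 (positions 2,3,5,8), of length 4; no longer one exists.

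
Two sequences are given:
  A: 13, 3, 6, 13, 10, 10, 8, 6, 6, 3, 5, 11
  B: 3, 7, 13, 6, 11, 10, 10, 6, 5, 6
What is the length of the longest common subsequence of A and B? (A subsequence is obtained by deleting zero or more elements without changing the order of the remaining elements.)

A longest common subsequence is 13, 6, 10, 10, 6, 6 (length 6); the LCS DP confirms no longer common subsequence exists.

6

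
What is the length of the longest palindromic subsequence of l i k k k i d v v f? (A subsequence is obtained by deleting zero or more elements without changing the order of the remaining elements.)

5

One longest palindromic subsequence is ikkki (positions 2,3,4,5,6); it reads the same forward and backward, and the interval DP gives dp[1][10] = 5.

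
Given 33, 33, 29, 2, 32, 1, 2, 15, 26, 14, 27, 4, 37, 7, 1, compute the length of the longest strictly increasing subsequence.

6

Scanning left to right, the best length ending at each element is: 33→1, 33→1, 29→1, 2→1, 32→2, 1→1, 2→2, 15→3, 26→4, 14→3, 27→5, 4→3, 37→6, 7→4, 1→1.
So the longest increasing subsequence has length 6, e.g. 1, 2, 15, 26, 27, 37.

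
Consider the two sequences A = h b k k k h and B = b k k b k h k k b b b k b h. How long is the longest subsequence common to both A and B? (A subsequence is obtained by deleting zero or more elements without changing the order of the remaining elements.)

5

A longest common subsequence is hkkkh (length 5); the LCS DP confirms no longer common subsequence exists.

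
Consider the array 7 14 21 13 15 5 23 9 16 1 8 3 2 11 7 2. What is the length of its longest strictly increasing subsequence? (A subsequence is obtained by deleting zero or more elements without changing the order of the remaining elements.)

4

Scanning left to right, the best length ending at each element is: 7→1, 14→2, 21→3, 13→2, 15→3, 5→1, 23→4, 9→2, 16→4, 1→1, 8→2, 3→2, 2→2, 11→3, 7→3, 2→2.
So the longest increasing subsequence has length 4, e.g. 7, 14, 21, 23.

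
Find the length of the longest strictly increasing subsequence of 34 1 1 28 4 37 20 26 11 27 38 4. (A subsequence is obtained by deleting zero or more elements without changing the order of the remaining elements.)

6

Scanning left to right, the best length ending at each element is: 34→1, 1→1, 1→1, 28→2, 4→2, 37→3, 20→3, 26→4, 11→3, 27→5, 38→6, 4→2.
So the longest increasing subsequence has length 6, e.g. 1, 4, 20, 26, 27, 38.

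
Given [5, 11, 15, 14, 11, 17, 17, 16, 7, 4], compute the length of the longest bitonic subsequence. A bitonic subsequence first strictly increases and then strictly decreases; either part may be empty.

7

One longest bitonic subsequence is 5, 11, 15, 14, 11, 7, 4 (positions 1,2,3,4,5,9,10): it rises to 15 then falls. Length 7 is optimal.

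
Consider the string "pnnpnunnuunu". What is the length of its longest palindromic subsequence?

7

One longest palindromic subsequence is nnnunnn (positions 2,3,5,6,7,8,11); it reads the same forward and backward, and the interval DP gives dp[1][12] = 7.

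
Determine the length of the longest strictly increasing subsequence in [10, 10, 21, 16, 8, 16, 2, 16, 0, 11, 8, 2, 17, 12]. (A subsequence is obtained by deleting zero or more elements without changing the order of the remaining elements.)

Scanning left to right, the best length ending at each element is: 10→1, 10→1, 21→2, 16→2, 8→1, 16→2, 2→1, 16→2, 0→1, 11→2, 8→2, 2→2, 17→3, 12→3.
So the longest increasing subsequence has length 3, e.g. 10, 16, 17.

3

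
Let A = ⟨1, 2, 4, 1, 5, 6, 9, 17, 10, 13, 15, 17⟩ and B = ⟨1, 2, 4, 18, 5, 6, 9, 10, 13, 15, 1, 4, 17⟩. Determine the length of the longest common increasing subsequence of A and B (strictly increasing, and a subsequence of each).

10

A longest common strictly increasing subsequence is 1, 2, 4, 5, 6, 9, 10, 13, 15, 17 (length 10); it appears in order in both A and B, and no longer such subsequence exists.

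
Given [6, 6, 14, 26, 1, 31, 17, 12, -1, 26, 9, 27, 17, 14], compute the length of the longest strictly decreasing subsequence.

4

Let dp[i] be the longest decreasing subsequence ending at position i. Then dp = [1, 1, 1, 1, 2, 1, 2, 3, 4, 2, 4, 2, 3, 4].
The maximum is 4; one witness is 26, 17, 12, -1 at positions 4,7,8,9.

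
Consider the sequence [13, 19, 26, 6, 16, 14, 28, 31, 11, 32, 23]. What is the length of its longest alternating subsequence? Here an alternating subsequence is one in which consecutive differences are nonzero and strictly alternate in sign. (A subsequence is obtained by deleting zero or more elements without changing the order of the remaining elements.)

9

Track the best alternating length ending on an up-step vs a down-step at each position: up/down = 1/1, 2/1, 2/1, 1/3, 4/3, 4/5, 6/1, 6/1, 4/7, 8/1, 8/9.
The maximum over both is 9; one such subsequence is 13, 19, 6, 16, 14, 28, 11, 32, 23.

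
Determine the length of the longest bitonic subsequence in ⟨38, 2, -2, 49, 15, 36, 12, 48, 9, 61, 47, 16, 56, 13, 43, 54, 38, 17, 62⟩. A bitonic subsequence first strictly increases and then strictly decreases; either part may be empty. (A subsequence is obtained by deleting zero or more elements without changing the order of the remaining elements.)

9

Let inc[i] be the LIS ending at i and dec[i] the longest strictly decreasing subsequence starting at i. inc = [1, 1, 1, 2, 2, 3, 2, 4, 2, 5, 4, 3, 5, 3, 4, 5, 4, 4, 6], dec = [4, 2, 1, 6, 3, 3, 2, 5, 1, 5, 4, 2, 4, 1, 3, 3, 2, 1, 1].
max_i inc[i]+dec[i]−1 = 9, with one witness 2, 15, 36, 48, 61, 56, 54, 38, 17.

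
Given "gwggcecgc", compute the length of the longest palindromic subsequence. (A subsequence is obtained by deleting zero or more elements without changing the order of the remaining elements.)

5

Using dp[i][j] = 2 + dp[i+1][j−1] if the ends match, else max(dp[i+1][j], dp[i][j−1]):
dp[1][9] = 5. A witness is gcecg at positions 4,5,6,7,8.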